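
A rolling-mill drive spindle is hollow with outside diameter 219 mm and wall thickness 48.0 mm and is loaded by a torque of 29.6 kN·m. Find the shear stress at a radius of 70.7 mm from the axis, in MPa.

J = π(d_o⁴ − d_i⁴)/32 = π(0.219⁴ − 0.123⁴)/32 = 2.034×10^-4 m⁴.
Shear stress varies linearly with radius: τ = T·r/J = 29600 × 0.0707 / 2.034×10^-4 = 1.029×10^7 Pa.

10.3 MPa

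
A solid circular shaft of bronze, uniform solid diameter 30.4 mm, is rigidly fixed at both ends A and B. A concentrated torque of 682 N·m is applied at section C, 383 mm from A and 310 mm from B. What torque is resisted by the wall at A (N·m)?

With uniform GJ and both ends fixed, compatibility θ_AC = θ_CB gives T_A·a = T_B·b, together with T_A + T_B = T₀.
T_A = T₀·b/(a+b) = 682.0·310/693.0 = 305.1 N·m; T_B = 376.9 N·m.

305 N·m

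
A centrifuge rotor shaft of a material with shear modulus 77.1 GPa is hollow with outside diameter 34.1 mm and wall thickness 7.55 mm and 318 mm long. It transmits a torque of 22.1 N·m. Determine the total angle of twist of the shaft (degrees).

J = π(d_o⁴ − d_i⁴)/32 = π(0.0341⁴ − 0.0190⁴)/32 = 1.200×10^-7 m⁴.
θ = T·L/(G·J) = 22.10 × 0.318 / (77.1×10⁹ × 1.200×10^-7) = 7.599×10^-4 rad.

0.0435°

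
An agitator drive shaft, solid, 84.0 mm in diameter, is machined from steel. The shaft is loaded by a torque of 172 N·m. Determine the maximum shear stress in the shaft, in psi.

214 psi

J = πd⁴/32 = π(0.0840)⁴/32 = 4.888×10^-6 m⁴.
τ_max = T·r/J = 172.0 × 0.0420 / 4.888×10^-6 = 1.478×10^6 Pa.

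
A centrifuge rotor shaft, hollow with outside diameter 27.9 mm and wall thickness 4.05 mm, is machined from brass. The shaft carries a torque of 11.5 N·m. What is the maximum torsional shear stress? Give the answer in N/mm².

3.61 N/mm²

J = π(d_o⁴ − d_i⁴)/32 = π(0.0279⁴ − 0.0198⁴)/32 = 4.440×10^-8 m⁴.
τ_max = T·r/J = 11.50 × 0.0139 / 4.440×10^-8 = 3.613×10^6 Pa.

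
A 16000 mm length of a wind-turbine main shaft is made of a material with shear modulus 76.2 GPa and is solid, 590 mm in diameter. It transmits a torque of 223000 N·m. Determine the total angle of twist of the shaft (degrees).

J = πd⁴/32 = π(0.590)⁴/32 = 0.01190 m⁴.
θ = T·L/(G·J) = 223000 × 16.0 / (76.2×10⁹ × 0.01190) = 3.936×10^-3 rad.

0.226°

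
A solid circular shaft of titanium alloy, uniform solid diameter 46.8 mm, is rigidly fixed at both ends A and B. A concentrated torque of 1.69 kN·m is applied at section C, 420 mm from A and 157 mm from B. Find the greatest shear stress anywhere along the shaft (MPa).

61.1 MPa

With uniform GJ and both ends fixed, compatibility θ_AC = θ_CB gives T_A·a = T_B·b, together with T_A + T_B = T₀.
T_A = T₀·b/(a+b) = 1690·157/577.0 = 459.8 N·m; T_B = 1230 N·m.
τ in each portion: τ_AC = 2.28×10^7 Pa, τ_CB = 6.11×10^7 Pa; maximum is in CB.
τ_max = T_CB·r/J = 1230·0.0234/4.71×10^-7 = 6.112×10^7 Pa.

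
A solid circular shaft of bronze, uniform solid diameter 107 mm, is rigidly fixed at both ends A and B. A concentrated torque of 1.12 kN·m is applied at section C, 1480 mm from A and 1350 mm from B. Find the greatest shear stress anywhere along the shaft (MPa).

With uniform GJ and both ends fixed, compatibility θ_AC = θ_CB gives T_A·a = T_B·b, together with T_A + T_B = T₀.
T_A = T₀·b/(a+b) = 1120·1350/2830 = 534.3 N·m; T_B = 585.7 N·m.
τ in each portion: τ_AC = 2.22×10^6 Pa, τ_CB = 2.44×10^6 Pa; maximum is in CB.
τ_max = T_CB·r/J = 585.7·0.0535/1.29×10^-5 = 2.435×10^6 Pa.

2.44 MPa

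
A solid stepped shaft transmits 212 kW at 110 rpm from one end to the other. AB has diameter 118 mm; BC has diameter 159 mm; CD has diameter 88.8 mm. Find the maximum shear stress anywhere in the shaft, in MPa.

ω = 2π·110/60 = 11.52 rad/s, so T = P/ω = 212×10³ / 11.52 = 18400 N·m.
Under the same torque, τ_max = 16T/(πd³) is largest where d is smallest — segment CD (d = 88.8 mm).
τ_max = 16·18400/(π·(0.0888)³) = 1.339×10^8 Pa.

134 MPa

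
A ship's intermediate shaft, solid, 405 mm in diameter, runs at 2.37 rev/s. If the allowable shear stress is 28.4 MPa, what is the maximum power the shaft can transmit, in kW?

J = πd⁴/32 = π(0.405)⁴/32 = 2.641×10^-3 m⁴.
T_max = τ_allow·J/r = 2.84×10^7 × 2.641×10^-3 / 0.203 = 370400 N·m.
ω = 2π·2.37 = 14.89 rad/s, so P_max = T_max·ω = 5.516×10^6 W.

5520 kW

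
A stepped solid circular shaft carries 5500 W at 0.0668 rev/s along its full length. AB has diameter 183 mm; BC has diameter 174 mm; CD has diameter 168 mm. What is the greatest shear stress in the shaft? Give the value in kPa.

14100 kPa

ω = 2π·0.0668 = 0.4197 rad/s, so T = P/ω = 5500 / 0.4197 = 13100 N·m.
Under the same torque, τ_max = 16T/(πd³) is largest where d is smallest — segment CD (d = 168 mm).
τ_max = 16·13100/(π·(0.168)³) = 1.408×10^7 Pa.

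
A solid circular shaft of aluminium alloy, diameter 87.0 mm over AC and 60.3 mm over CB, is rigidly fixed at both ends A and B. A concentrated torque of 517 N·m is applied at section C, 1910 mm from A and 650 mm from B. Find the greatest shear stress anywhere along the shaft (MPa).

4.85 MPa

Compatibility: T_A·a/J_AC = T_B·b/J_CB with T_A + T_B = T₀.
J_AC = 5.62×10^-6 m⁴, J_CB = 1.30×10^-6 m⁴, so T_A = T₀·(J_AC/a)/((J_AC/a)+(J_CB/b)) = 308.1 N·m, T_B = 208.9 N·m.
τ in each portion: τ_AC = 2.38×10^6 Pa, τ_CB = 4.85×10^6 Pa; maximum is in CB.
τ_max = T_CB·r/J = 208.9·0.0301/1.30×10^-6 = 4.853×10^6 Pa.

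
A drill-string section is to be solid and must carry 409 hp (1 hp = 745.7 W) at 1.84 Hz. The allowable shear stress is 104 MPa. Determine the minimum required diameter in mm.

ω = 2π·1.84 = 11.56 rad/s, so T = P/ω = 409×745.7 / 11.56 = 26380 N·m.
For a solid shaft τ_max = 16T/(πd³), so d = (16T/(π τ_allow))^(1/3) = (16·26380/(π·1.04×10^8))^(1/3) = 0.1089 m.

109 mm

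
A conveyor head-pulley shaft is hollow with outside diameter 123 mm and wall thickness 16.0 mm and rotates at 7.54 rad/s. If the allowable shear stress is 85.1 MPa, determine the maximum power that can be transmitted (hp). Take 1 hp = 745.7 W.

J = π(d_o⁴ − d_i⁴)/32 = π(0.123⁴ − 0.0910⁴)/32 = 1.574×10^-5 m⁴.
T_max = τ_allow·J/r = 8.51×10^7 × 1.574×10^-5 / 0.0615 = 21780 N·m.
ω = 7.54 rad/s, so P_max = T_max·ω = 1.642×10^5 W.

220 hp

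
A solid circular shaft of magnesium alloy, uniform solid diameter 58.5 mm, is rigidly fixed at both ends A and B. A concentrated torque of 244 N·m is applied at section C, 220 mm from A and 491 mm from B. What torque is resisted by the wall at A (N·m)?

With uniform GJ and both ends fixed, compatibility θ_AC = θ_CB gives T_A·a = T_B·b, together with T_A + T_B = T₀.
T_A = T₀·b/(a+b) = 244.0·491/711.0 = 168.5 N·m; T_B = 75.50 N·m.

169 N·m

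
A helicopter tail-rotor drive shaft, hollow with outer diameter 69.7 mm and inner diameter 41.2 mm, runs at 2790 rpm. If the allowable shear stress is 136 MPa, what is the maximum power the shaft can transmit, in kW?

2320 kW

J = π(d_o⁴ − d_i⁴)/32 = π(0.0697⁴ − 0.0412⁴)/32 = 2.034×10^-6 m⁴.
T_max = τ_allow·J/r = 1.36×10^8 × 2.034×10^-6 / 0.0348 = 7938 N·m.
ω = 2π·2790/60 = 292.2 rad/s, so P_max = T_max·ω = 2.319×10^6 W.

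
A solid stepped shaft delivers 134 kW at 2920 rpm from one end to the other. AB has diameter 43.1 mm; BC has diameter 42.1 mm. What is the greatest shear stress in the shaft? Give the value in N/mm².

29.9 N/mm²

ω = 2π·2920/60 = 305.8 rad/s, so T = P/ω = 134×10³ / 305.8 = 438.2 N·m.
Under the same torque, τ_max = 16T/(πd³) is largest where d is smallest — segment BC (d = 42.1 mm).
τ_max = 16·438.2/(π·(0.0421)³) = 2.991×10^7 Pa.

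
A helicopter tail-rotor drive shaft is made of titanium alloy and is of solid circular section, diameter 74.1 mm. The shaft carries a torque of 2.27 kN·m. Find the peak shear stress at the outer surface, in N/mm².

J = πd⁴/32 = π(0.0741)⁴/32 = 2.960×10^-6 m⁴.
τ_max = T·r/J = 2270 × 0.0370 / 2.960×10^-6 = 2.841×10^7 Pa.

28.4 N/mm²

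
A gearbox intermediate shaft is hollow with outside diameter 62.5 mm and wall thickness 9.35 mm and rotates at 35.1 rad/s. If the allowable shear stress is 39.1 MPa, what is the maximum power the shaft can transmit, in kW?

49.9 kW

J = π(d_o⁴ − d_i⁴)/32 = π(0.0625⁴ − 0.0438⁴)/32 = 1.137×10^-6 m⁴.
T_max = τ_allow·J/r = 3.91×10^7 × 1.137×10^-6 / 0.0312 = 1422 N·m.
ω = 35.1 rad/s, so P_max = T_max·ω = 4.992×10^4 W.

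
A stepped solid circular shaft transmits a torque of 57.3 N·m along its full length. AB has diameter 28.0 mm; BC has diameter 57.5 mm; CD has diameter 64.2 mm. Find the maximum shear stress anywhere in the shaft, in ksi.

1.93 ksi

Under the same torque, τ_max = 16T/(πd³) is largest where d is smallest — segment AB (d = 28.0 mm).
τ_max = 16·57.30/(π·(0.0280)³) = 1.329×10^7 Pa.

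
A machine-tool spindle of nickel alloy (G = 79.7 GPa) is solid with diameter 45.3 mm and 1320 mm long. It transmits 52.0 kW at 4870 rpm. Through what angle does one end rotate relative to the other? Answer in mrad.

4.08 mrad

ω = 2π·4870/60 = 510.0 rad/s, so T = P/ω = 52.0×10³ / 510.0 = 102.0 N·m.
J = πd⁴/32 = π(0.0453)⁴/32 = 4.134×10^-7 m⁴.
θ = T·L/(G·J) = 102.0 × 1.32 / (79.7×10⁹ × 4.134×10^-7) = 4.085×10^-3 rad.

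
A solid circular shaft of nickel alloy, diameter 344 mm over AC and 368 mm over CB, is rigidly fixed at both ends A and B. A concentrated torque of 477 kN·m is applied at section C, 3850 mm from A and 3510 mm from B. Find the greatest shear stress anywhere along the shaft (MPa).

Compatibility: T_A·a/J_AC = T_B·b/J_CB with T_A + T_B = T₀.
J_AC = 1.37×10^-3 m⁴, J_CB = 1.80×10^-3 m⁴, so T_A = T₀·(J_AC/a)/((J_AC/a)+(J_CB/b)) = 195800 N·m, T_B = 281200 N·m.
τ in each portion: τ_AC = 2.45×10^7 Pa, τ_CB = 2.87×10^7 Pa; maximum is in CB.
τ_max = T_CB·r/J = 281200·0.184/1.80×10^-3 = 2.874×10^7 Pa.

28.7 MPa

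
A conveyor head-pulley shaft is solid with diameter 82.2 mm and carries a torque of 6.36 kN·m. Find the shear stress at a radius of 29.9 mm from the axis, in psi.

J = πd⁴/32 = π(0.0822)⁴/32 = 4.482×10^-6 m⁴.
Shear stress varies linearly with radius: τ = T·r/J = 6360 × 0.0299 / 4.482×10^-6 = 4.243×10^7 Pa.

6150 psi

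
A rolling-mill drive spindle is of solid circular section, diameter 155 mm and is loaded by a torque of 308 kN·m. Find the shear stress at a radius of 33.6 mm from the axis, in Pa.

J = πd⁴/32 = π(0.155)⁴/32 = 5.667×10^-5 m⁴.
Shear stress varies linearly with radius: τ = T·r/J = 308000 × 0.0336 / 5.667×10^-5 = 1.826×10^8 Pa.

1.83e8 Pa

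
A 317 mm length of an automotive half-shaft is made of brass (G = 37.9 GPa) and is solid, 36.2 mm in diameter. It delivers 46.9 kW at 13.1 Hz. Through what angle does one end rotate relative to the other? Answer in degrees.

ω = 2π·13.1 = 82.31 rad/s, so T = P/ω = 46.9×10³ / 82.31 = 569.8 N·m.
J = πd⁴/32 = π(0.0362)⁴/32 = 1.686×10^-7 m⁴.
θ = T·L/(G·J) = 569.8 × 0.317 / (37.9×10⁹ × 1.686×10^-7) = 0.02827 rad.

1.62°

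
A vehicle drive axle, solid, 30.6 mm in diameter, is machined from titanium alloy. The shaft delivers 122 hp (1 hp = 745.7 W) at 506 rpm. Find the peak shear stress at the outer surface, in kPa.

305000 kPa

ω = 2π·506/60 = 52.99 rad/s, so T = P/ω = 122×745.7 / 52.99 = 1717 N·m.
J = πd⁴/32 = π(0.0306)⁴/32 = 8.608×10^-8 m⁴.
τ_max = T·r/J = 1717 × 0.0153 / 8.608×10^-8 = 3.052×10^8 Pa.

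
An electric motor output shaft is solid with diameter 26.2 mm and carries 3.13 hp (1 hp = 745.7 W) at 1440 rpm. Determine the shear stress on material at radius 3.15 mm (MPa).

1.05 MPa

ω = 2π·1440/60 = 150.8 rad/s, so T = P/ω = 3.13×745.7 / 150.8 = 15.48 N·m.
J = πd⁴/32 = π(0.0262)⁴/32 = 4.626×10^-8 m⁴.
Shear stress varies linearly with radius: τ = T·r/J = 15.48 × 0.00315 / 4.626×10^-8 = 1.054×10^6 Pa.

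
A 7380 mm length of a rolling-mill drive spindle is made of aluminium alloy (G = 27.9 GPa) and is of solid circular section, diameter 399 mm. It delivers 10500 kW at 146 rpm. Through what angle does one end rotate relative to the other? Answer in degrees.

ω = 2π·146/60 = 15.29 rad/s, so T = P/ω = 10500×10³ / 15.29 = 686800 N·m.
J = πd⁴/32 = π(0.399)⁴/32 = 2.488×10^-3 m⁴.
θ = T·L/(G·J) = 686800 × 7.38 / (27.9×10⁹ × 2.488×10^-3) = 0.07301 rad.

4.18°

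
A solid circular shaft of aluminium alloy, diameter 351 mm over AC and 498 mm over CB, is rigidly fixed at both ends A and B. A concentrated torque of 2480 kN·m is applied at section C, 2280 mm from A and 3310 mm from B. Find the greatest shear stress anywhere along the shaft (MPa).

77.0 MPa

Compatibility: T_A·a/J_AC = T_B·b/J_CB with T_A + T_B = T₀.
J_AC = 1.49×10^-3 m⁴, J_CB = 6.04×10^-3 m⁴, so T_A = T₀·(J_AC/a)/((J_AC/a)+(J_CB/b)) = 654100 N·m, T_B = 1.826e6 N·m.
τ in each portion: τ_AC = 7.70×10^7 Pa, τ_CB = 7.53×10^7 Pa; maximum is in AC.
τ_max = T_AC·r/J = 654100·0.175/1.49×10^-3 = 7.704×10^7 Pa.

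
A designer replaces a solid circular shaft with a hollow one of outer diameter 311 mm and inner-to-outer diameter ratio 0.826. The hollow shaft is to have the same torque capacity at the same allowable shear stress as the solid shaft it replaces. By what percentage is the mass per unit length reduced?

Equal τ_max and T ⇒ the solid shaft needs d_s³ = d_o³(1−k⁴), so d_s = 311·(1−0.826⁴)^(1/3) = 252.4 mm.
Area ratio A_h/A_s = d_o²(1−k²)/d_s² = (1−k²)/(1−k⁴)^(2/3) = 0.4824.
Mass saving = 1 − 0.4824 = 51.8 %.

51.8 %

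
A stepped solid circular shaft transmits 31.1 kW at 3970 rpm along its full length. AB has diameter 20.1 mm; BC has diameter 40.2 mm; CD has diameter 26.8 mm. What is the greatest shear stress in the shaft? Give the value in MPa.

ω = 2π·3970/60 = 415.7 rad/s, so T = P/ω = 31.1×10³ / 415.7 = 74.81 N·m.
Under the same torque, τ_max = 16T/(πd³) is largest where d is smallest — segment AB (d = 20.1 mm).
τ_max = 16·74.81/(π·(0.0201)³) = 4.692×10^7 Pa.

46.9 MPa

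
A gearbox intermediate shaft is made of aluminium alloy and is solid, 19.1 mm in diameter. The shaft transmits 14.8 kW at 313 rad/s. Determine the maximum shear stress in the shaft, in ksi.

5.01 ksi

ω = 313 rad/s, so T = P/ω = 14.8×10³ / 313.0 = 47.28 N·m.
J = πd⁴/32 = π(0.0191)⁴/32 = 1.307×10^-8 m⁴.
τ_max = T·r/J = 47.28 × 0.00955 / 1.307×10^-8 = 3.456×10^7 Pa.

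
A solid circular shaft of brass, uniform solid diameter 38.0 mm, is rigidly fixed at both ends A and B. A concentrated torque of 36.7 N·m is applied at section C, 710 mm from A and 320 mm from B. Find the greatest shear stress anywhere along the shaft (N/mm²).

2.35 N/mm²

With uniform GJ and both ends fixed, compatibility θ_AC = θ_CB gives T_A·a = T_B·b, together with T_A + T_B = T₀.
T_A = T₀·b/(a+b) = 36.70·320/1030 = 11.40 N·m; T_B = 25.30 N·m.
τ in each portion: τ_AC = 1.06×10^6 Pa, τ_CB = 2.35×10^6 Pa; maximum is in CB.
τ_max = T_CB·r/J = 25.30·0.0190/2.05×10^-7 = 2.348×10^6 Pa.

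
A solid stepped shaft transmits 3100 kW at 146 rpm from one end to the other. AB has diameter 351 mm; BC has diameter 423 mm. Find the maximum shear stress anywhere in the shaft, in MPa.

ω = 2π·146/60 = 15.29 rad/s, so T = P/ω = 3100×10³ / 15.29 = 202800 N·m.
Under the same torque, τ_max = 16T/(πd³) is largest where d is smallest — segment AB (d = 351 mm).
τ_max = 16·202800/(π·(0.351)³) = 2.388×10^7 Pa.

23.9 MPa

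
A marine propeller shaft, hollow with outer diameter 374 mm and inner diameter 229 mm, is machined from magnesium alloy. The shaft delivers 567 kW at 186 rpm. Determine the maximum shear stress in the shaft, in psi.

ω = 2π·186/60 = 19.48 rad/s, so T = P/ω = 567×10³ / 19.48 = 29110 N·m.
J = π(d_o⁴ − d_i⁴)/32 = π(0.374⁴ − 0.229⁴)/32 = 1.651×10^-3 m⁴.
τ_max = T·r/J = 29110 × 0.187 / 1.651×10^-3 = 3.297×10^6 Pa.

478 psi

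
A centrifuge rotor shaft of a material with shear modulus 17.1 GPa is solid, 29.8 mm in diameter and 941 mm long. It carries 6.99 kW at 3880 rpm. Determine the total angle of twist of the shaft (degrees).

ω = 2π·3880/60 = 406.3 rad/s, so T = P/ω = 6.99×10³ / 406.3 = 17.20 N·m.
J = πd⁴/32 = π(0.0298)⁴/32 = 7.742×10^-8 m⁴.
θ = T·L/(G·J) = 17.20 × 0.941 / (17.1×10⁹ × 7.742×10^-8) = 0.01223 rad.

0.701°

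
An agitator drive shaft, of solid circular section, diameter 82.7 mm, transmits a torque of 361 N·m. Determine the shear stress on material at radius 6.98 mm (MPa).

0.549 MPa

J = πd⁴/32 = π(0.0827)⁴/32 = 4.592×10^-6 m⁴.
Shear stress varies linearly with radius: τ = T·r/J = 361.0 × 0.00698 / 4.592×10^-6 = 5.487×10^5 Pa.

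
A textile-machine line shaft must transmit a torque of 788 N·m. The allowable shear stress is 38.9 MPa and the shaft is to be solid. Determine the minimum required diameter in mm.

For a solid shaft τ_max = 16T/(πd³), so d = (16T/(π τ_allow))^(1/3) = (16·788.0/(π·3.89×10^7))^(1/3) = 0.04690 m.

46.9 mm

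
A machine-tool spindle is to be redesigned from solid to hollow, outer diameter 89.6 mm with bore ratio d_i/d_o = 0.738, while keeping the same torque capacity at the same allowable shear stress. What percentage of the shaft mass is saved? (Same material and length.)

Equal τ_max and T ⇒ the solid shaft needs d_s³ = d_o³(1−k⁴), so d_s = 89.6·(1−0.738⁴)^(1/3) = 79.68 mm.
Area ratio A_h/A_s = d_o²(1−k²)/d_s² = (1−k²)/(1−k⁴)^(2/3) = 0.5757.
Mass saving = 1 − 0.5757 = 42.4 %.

42.4 %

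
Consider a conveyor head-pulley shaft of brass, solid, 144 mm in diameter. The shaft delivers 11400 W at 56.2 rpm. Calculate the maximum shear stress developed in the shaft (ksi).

0.479 ksi

ω = 2π·56.2/60 = 5.885 rad/s, so T = P/ω = 11400 / 5.885 = 1937 N·m.
J = πd⁴/32 = π(0.144)⁴/32 = 4.221×10^-5 m⁴.
τ_max = T·r/J = 1937 × 0.0720 / 4.221×10^-5 = 3.304×10^6 Pa.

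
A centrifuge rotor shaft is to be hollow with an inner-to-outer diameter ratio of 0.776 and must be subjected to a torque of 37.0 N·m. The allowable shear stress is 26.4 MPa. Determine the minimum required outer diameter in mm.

For a hollow shaft with d_i/d_o = 0.776: τ_max = 16T/(π d_o³ (1−k⁴)), so d_o = [16T/(π τ_allow (1−k⁴))]^(1/3) = [16·37.00/(π·2.64×10^7·0.6374)]^(1/3) = 0.02237 m.

22.4 mm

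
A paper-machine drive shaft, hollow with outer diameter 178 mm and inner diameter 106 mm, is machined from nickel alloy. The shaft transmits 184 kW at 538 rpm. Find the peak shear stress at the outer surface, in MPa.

3.37 MPa

ω = 2π·538/60 = 56.34 rad/s, so T = P/ω = 184×10³ / 56.34 = 3266 N·m.
J = π(d_o⁴ − d_i⁴)/32 = π(0.178⁴ − 0.106⁴)/32 = 8.616×10^-5 m⁴.
τ_max = T·r/J = 3266 × 0.0890 / 8.616×10^-5 = 3.374×10^6 Pa.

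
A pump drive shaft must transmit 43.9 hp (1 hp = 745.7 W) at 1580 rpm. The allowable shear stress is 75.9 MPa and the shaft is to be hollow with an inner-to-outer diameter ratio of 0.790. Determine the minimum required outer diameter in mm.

ω = 2π·1580/60 = 165.5 rad/s, so T = P/ω = 43.9×745.7 / 165.5 = 197.9 N·m.
For a hollow shaft with d_i/d_o = 0.790: τ_max = 16T/(π d_o³ (1−k⁴)), so d_o = [16T/(π τ_allow (1−k⁴))]^(1/3) = [16·197.9/(π·7.59×10^7·0.6105)]^(1/3) = 0.02791 m.

27.9 mm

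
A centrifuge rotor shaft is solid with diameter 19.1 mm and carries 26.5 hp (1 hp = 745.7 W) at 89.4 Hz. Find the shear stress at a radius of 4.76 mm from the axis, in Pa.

ω = 2π·89.4 = 561.7 rad/s, so T = P/ω = 26.5×745.7 / 561.7 = 35.18 N·m.
J = πd⁴/32 = π(0.0191)⁴/32 = 1.307×10^-8 m⁴.
Shear stress varies linearly with radius: τ = T·r/J = 35.18 × 0.00476 / 1.307×10^-8 = 1.282×10^7 Pa.

1.28e7 Pa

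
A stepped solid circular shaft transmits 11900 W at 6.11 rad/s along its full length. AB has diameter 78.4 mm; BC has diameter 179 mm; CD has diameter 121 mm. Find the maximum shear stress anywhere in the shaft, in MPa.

20.6 MPa

ω = 6.11 rad/s, so T = P/ω = 11900 / 6.110 = 1948 N·m.
Under the same torque, τ_max = 16T/(πd³) is largest where d is smallest — segment AB (d = 78.4 mm).
τ_max = 16·1948/(π·(0.0784)³) = 2.058×10^7 Pa.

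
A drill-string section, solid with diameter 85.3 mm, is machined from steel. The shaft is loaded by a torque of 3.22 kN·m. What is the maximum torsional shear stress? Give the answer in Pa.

2.64e7 Pa

J = πd⁴/32 = π(0.0853)⁴/32 = 5.198×10^-6 m⁴.
τ_max = T·r/J = 3220 × 0.0427 / 5.198×10^-6 = 2.642×10^7 Pa.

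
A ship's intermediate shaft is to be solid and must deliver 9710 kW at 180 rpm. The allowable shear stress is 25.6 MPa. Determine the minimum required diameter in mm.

ω = 2π·180/60 = 18.85 rad/s, so T = P/ω = 9710×10³ / 18.85 = 515100 N·m.
For a solid shaft τ_max = 16T/(πd³), so d = (16T/(π τ_allow))^(1/3) = (16·515100/(π·2.56×10^7))^(1/3) = 0.4680 m.

468 mm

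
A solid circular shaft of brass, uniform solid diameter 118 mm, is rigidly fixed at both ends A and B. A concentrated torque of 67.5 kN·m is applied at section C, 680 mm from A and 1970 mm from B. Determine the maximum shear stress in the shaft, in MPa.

With uniform GJ and both ends fixed, compatibility θ_AC = θ_CB gives T_A·a = T_B·b, together with T_A + T_B = T₀.
T_A = T₀·b/(a+b) = 67500·1970/2650 = 50180 N·m; T_B = 17320 N·m.
τ in each portion: τ_AC = 1.56×10^8 Pa, τ_CB = 5.37×10^7 Pa; maximum is in AC.
τ_max = T_AC·r/J = 50180·0.0590/1.90×10^-5 = 1.555×10^8 Pa.

156 MPa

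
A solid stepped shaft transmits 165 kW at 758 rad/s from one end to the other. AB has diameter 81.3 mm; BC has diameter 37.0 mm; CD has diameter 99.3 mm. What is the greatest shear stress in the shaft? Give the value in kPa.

21900 kPa

ω = 758 rad/s, so T = P/ω = 165×10³ / 758.0 = 217.7 N·m.
Under the same torque, τ_max = 16T/(πd³) is largest where d is smallest — segment BC (d = 37.0 mm).
τ_max = 16·217.7/(π·(0.0370)³) = 2.189×10^7 Pa.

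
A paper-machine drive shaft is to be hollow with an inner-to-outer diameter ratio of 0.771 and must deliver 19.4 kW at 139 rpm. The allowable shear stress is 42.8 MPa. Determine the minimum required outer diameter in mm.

62.6 mm

ω = 2π·139/60 = 14.56 rad/s, so T = P/ω = 19.4×10³ / 14.56 = 1333 N·m.
For a hollow shaft with d_i/d_o = 0.771: τ_max = 16T/(π d_o³ (1−k⁴)), so d_o = [16T/(π τ_allow (1−k⁴))]^(1/3) = [16·1333/(π·4.28×10^7·0.6466)]^(1/3) = 0.06260 m.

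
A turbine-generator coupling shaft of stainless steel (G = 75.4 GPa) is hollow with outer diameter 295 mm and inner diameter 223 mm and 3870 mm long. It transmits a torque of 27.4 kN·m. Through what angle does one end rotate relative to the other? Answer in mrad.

2.81 mrad

J = π(d_o⁴ − d_i⁴)/32 = π(0.295⁴ − 0.223⁴)/32 = 5.007×10^-4 m⁴.
θ = T·L/(G·J) = 27400 × 3.87 / (75.4×10⁹ × 5.007×10^-4) = 2.809×10^-3 rad.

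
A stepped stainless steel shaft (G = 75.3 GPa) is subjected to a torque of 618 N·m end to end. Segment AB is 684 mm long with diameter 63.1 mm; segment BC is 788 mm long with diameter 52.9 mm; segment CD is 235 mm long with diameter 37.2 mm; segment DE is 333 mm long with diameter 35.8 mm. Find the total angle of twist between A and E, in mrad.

39.2 mrad

J_AB = π(0.0631)⁴/32 = 1.56×10^-6 m⁴; J_BC = π(0.0529)⁴/32 = 7.69×10^-7 m⁴; J_CD = π(0.0372)⁴/32 = 1.88×10^-7 m⁴; J_DE = π(0.0358)⁴/32 = 1.61×10^-7 m⁴.
θ = (T/G)·Σ L_i/J_i = (618.0/75.3×10⁹)·(0.684/1.56×10^-6 + 0.788/7.69×10^-7 + 0.235/1.88×10^-7 + 0.333/1.61×10^-7) = 0.03922 rad.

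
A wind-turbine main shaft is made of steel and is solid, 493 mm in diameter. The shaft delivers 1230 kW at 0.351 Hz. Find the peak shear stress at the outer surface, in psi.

3440 psi

ω = 2π·0.351 = 2.205 rad/s, so T = P/ω = 1230×10³ / 2.205 = 557700 N·m.
J = πd⁴/32 = π(0.493)⁴/32 = 5.799×10^-3 m⁴.
τ_max = T·r/J = 557700 × 0.246 / 5.799×10^-3 = 2.371×10^7 Pa.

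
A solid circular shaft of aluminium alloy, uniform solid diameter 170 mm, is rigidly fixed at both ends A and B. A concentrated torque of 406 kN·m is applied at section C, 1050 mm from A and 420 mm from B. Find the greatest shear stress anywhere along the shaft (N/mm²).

With uniform GJ and both ends fixed, compatibility θ_AC = θ_CB gives T_A·a = T_B·b, together with T_A + T_B = T₀.
T_A = T₀·b/(a+b) = 406000·420/1470 = 116000 N·m; T_B = 290000 N·m.
τ in each portion: τ_AC = 1.20×10^8 Pa, τ_CB = 3.01×10^8 Pa; maximum is in CB.
τ_max = T_CB·r/J = 290000·0.0850/8.20×10^-5 = 3.006×10^8 Pa.

301 N/mm²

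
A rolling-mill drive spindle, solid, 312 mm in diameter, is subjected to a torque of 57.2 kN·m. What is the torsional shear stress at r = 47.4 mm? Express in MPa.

2.91 MPa

J = πd⁴/32 = π(0.312)⁴/32 = 9.303×10^-4 m⁴.
Shear stress varies linearly with radius: τ = T·r/J = 57200 × 0.0474 / 9.303×10^-4 = 2.914×10^6 Pa.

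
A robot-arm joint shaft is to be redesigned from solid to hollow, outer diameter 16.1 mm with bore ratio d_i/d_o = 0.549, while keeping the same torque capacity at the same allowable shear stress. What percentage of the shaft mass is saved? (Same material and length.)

Equal τ_max and T ⇒ the solid shaft needs d_s³ = d_o³(1−k⁴), so d_s = 16.1·(1−0.549⁴)^(1/3) = 15.60 mm.
Area ratio A_h/A_s = d_o²(1−k²)/d_s² = (1−k²)/(1−k⁴)^(2/3) = 0.7444.
Mass saving = 1 − 0.7444 = 25.6 %.

25.6 %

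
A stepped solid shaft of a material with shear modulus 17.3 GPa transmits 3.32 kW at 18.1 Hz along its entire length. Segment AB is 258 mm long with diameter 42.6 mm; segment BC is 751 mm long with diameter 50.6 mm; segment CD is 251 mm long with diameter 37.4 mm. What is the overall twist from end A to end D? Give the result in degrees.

ω = 2π·18.1 = 113.7 rad/s, so T = P/ω = 3.32×10³ / 113.7 = 29.19 N·m.
J_AB = π(0.0426)⁴/32 = 3.23×10^-7 m⁴; J_BC = π(0.0506)⁴/32 = 6.44×10^-7 m⁴; J_CD = π(0.0374)⁴/32 = 1.92×10^-7 m⁴.
θ = (T/G)·Σ L_i/J_i = (29.19/17.3×10⁹)·(0.258/3.23×10^-7 + 0.751/6.44×10^-7 + 0.251/1.92×10^-7) = 5.521×10^-3 rad.

0.316°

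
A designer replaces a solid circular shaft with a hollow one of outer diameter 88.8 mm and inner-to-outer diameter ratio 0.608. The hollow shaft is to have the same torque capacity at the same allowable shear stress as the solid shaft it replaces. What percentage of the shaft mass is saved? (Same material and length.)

Equal τ_max and T ⇒ the solid shaft needs d_s³ = d_o³(1−k⁴), so d_s = 88.8·(1−0.608⁴)^(1/3) = 84.56 mm.
Area ratio A_h/A_s = d_o²(1−k²)/d_s² = (1−k²)/(1−k⁴)^(2/3) = 0.6952.
Mass saving = 1 − 0.6952 = 30.5 %.

30.5 %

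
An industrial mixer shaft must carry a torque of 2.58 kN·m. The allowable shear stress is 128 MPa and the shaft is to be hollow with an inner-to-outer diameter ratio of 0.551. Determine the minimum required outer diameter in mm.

For a hollow shaft with d_i/d_o = 0.551: τ_max = 16T/(π d_o³ (1−k⁴)), so d_o = [16T/(π τ_allow (1−k⁴))]^(1/3) = [16·2580/(π·1.28×10^8·0.9078)]^(1/3) = 0.04836 m.

48.4 mm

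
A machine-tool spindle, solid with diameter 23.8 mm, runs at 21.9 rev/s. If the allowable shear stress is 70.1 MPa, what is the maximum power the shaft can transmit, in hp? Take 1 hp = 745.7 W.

J = πd⁴/32 = π(0.0238)⁴/32 = 3.150×10^-8 m⁴.
T_max = τ_allow·J/r = 7.01×10^7 × 3.150×10^-8 / 0.0119 = 185.6 N·m.
ω = 2π·21.9 = 137.6 rad/s, so P_max = T_max·ω = 2.553×10^4 W.

34.2 hp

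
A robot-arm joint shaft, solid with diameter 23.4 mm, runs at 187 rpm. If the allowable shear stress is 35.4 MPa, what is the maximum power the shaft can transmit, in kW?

J = πd⁴/32 = π(0.0234)⁴/32 = 2.943×10^-8 m⁴.
T_max = τ_allow·J/r = 3.54×10^7 × 2.943×10^-8 / 0.0117 = 89.06 N·m.
ω = 2π·187/60 = 19.58 rad/s, so P_max = T_max·ω = 1744 W.

1.74 kW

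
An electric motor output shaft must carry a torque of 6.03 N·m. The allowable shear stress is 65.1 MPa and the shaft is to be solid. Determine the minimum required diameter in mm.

7.78 mm

For a solid shaft τ_max = 16T/(πd³), so d = (16T/(π τ_allow))^(1/3) = (16·6.030/(π·6.51×10^7))^(1/3) = 0.007785 m.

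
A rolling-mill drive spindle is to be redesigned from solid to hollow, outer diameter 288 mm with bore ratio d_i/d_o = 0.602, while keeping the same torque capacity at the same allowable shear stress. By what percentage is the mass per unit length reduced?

Equal τ_max and T ⇒ the solid shaft needs d_s³ = d_o³(1−k⁴), so d_s = 288·(1−0.602⁴)^(1/3) = 274.8 mm.
Area ratio A_h/A_s = d_o²(1−k²)/d_s² = (1−k²)/(1−k⁴)^(2/3) = 0.7003.
Mass saving = 1 − 0.7003 = 30.0 %.

30.0 %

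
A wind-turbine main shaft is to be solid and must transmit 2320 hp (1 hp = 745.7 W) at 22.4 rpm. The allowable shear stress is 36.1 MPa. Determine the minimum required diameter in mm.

ω = 2π·22.4/60 = 2.346 rad/s, so T = P/ω = 2320×745.7 / 2.346 = 737500 N·m.
For a solid shaft τ_max = 16T/(πd³), so d = (16T/(π τ_allow))^(1/3) = (16·737500/(π·3.61×10^7))^(1/3) = 0.4703 m.

470 mm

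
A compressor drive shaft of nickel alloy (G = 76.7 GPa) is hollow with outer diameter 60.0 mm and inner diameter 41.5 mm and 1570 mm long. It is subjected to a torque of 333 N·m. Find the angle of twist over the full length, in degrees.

0.398°

J = π(d_o⁴ − d_i⁴)/32 = π(0.0600⁴ − 0.0415⁴)/32 = 9.811×10^-7 m⁴.
θ = T·L/(G·J) = 333.0 × 1.57 / (76.7×10⁹ × 9.811×10^-7) = 6.947×10^-3 rad.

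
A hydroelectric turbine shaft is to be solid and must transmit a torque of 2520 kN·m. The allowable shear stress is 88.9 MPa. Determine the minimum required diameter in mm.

For a solid shaft τ_max = 16T/(πd³), so d = (16T/(π τ_allow))^(1/3) = (16·2.520e6/(π·8.89×10^7))^(1/3) = 0.5246 m.

525 mm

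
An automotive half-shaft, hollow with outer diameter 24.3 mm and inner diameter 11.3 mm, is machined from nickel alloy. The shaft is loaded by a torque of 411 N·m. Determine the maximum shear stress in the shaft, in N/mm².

153 N/mm²

J = π(d_o⁴ − d_i⁴)/32 = π(0.0243⁴ − 0.0113⁴)/32 = 3.263×10^-8 m⁴.
τ_max = T·r/J = 411.0 × 0.0122 / 3.263×10^-8 = 1.530×10^8 Pa.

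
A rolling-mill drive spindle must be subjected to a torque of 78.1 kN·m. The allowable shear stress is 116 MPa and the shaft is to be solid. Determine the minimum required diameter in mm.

For a solid shaft τ_max = 16T/(πd³), so d = (16T/(π τ_allow))^(1/3) = (16·78100/(π·1.16×10^8))^(1/3) = 0.1508 m.

151 mm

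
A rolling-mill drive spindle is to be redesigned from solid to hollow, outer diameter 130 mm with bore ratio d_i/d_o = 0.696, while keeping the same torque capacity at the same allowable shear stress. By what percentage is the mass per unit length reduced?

38.4 %

Equal τ_max and T ⇒ the solid shaft needs d_s³ = d_o³(1−k⁴), so d_s = 130·(1−0.696⁴)^(1/3) = 118.9 mm.
Area ratio A_h/A_s = d_o²(1−k²)/d_s² = (1−k²)/(1−k⁴)^(2/3) = 0.6162.
Mass saving = 1 − 0.6162 = 38.4 %.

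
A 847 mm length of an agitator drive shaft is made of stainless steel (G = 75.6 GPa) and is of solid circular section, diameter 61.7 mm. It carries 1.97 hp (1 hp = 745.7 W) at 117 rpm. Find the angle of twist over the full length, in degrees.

0.0541°

ω = 2π·117/60 = 12.25 rad/s, so T = P/ω = 1.97×745.7 / 12.25 = 119.9 N·m.
J = πd⁴/32 = π(0.0617)⁴/32 = 1.423×10^-6 m⁴.
θ = T·L/(G·J) = 119.9 × 0.847 / (75.6×10⁹ × 1.423×10^-6) = 9.441×10^-4 rad.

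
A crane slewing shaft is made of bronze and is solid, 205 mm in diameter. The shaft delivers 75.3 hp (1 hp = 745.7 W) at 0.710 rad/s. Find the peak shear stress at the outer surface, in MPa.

46.8 MPa

ω = 0.710 rad/s, so T = P/ω = 75.3×745.7 / 0.7100 = 79090 N·m.
J = πd⁴/32 = π(0.205)⁴/32 = 1.734×10^-4 m⁴.
τ_max = T·r/J = 79090 × 0.102 / 1.734×10^-4 = 4.675×10^7 Pa.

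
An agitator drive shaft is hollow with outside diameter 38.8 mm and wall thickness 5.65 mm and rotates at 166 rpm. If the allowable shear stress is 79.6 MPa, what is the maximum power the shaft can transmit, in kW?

J = π(d_o⁴ − d_i⁴)/32 = π(0.0388⁴ − 0.0275⁴)/32 = 1.664×10^-7 m⁴.
T_max = τ_allow·J/r = 7.96×10^7 × 1.664×10^-7 / 0.0194 = 682.6 N·m.
ω = 2π·166/60 = 17.38 rad/s, so P_max = T_max·ω = 1.187×10^4 W.

11.9 kW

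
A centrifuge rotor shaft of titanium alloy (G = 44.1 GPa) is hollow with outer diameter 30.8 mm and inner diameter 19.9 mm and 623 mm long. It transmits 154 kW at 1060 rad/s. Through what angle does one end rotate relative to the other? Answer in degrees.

1.61°

ω = 1060 rad/s, so T = P/ω = 154×10³ / 1060 = 145.3 N·m.
J = π(d_o⁴ − d_i⁴)/32 = π(0.0308⁴ − 0.0199⁴)/32 = 7.295×10^-8 m⁴.
θ = T·L/(G·J) = 145.3 × 0.623 / (44.1×10⁹ × 7.295×10^-8) = 0.02813 rad.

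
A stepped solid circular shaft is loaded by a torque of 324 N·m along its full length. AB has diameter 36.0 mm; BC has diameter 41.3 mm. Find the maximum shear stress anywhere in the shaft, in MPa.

35.4 MPa

Under the same torque, τ_max = 16T/(πd³) is largest where d is smallest — segment AB (d = 36.0 mm).
τ_max = 16·324.0/(π·(0.0360)³) = 3.537×10^7 Pa.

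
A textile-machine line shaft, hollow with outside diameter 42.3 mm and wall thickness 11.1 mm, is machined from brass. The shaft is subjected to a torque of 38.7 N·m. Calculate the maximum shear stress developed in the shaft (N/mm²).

J = π(d_o⁴ − d_i⁴)/32 = π(0.0423⁴ − 0.0201⁴)/32 = 2.983×10^-7 m⁴.
τ_max = T·r/J = 38.70 × 0.0211 / 2.983×10^-7 = 2.744×10^6 Pa.

2.74 N/mm²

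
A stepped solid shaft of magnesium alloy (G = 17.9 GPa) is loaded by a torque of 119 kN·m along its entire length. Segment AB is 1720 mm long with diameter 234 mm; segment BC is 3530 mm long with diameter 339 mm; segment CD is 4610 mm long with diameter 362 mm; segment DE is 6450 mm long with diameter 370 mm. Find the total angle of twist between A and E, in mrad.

J_AB = π(0.234)⁴/32 = 2.94×10^-4 m⁴; J_BC = π(0.339)⁴/32 = 1.30×10^-3 m⁴; J_CD = π(0.362)⁴/32 = 1.69×10^-3 m⁴; J_DE = π(0.370)⁴/32 = 1.84×10^-3 m⁴.
θ = (T/G)·Σ L_i/J_i = (119000/17.9×10⁹)·(1.72/2.94×10^-4 + 3.53/1.30×10^-3 + 4.61/1.69×10^-3 + 6.45/1.84×10^-3) = 0.09843 rad.

98.4 mrad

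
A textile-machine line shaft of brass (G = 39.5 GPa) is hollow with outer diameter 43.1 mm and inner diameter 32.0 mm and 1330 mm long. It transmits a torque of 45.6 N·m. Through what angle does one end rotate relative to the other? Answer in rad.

J = π(d_o⁴ − d_i⁴)/32 = π(0.0431⁴ − 0.0320⁴)/32 = 2.358×10^-7 m⁴.
θ = T·L/(G·J) = 45.60 × 1.33 / (39.5×10⁹ × 2.358×10^-7) = 6.511×10^-3 rad.

0.00651 rad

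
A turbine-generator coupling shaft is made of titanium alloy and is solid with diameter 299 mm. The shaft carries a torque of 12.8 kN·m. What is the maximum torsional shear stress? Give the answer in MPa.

2.44 MPa

J = πd⁴/32 = π(0.299)⁴/32 = 7.847×10^-4 m⁴.
τ_max = T·r/J = 12800 × 0.149 / 7.847×10^-4 = 2.439×10^6 Pa.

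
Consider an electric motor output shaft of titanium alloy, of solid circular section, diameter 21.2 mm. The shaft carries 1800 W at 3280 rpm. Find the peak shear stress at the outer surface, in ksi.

ω = 2π·3280/60 = 343.5 rad/s, so T = P/ω = 1800 / 343.5 = 5.240 N·m.
J = πd⁴/32 = π(0.0212)⁴/32 = 1.983×10^-8 m⁴.
τ_max = T·r/J = 5.240 × 0.0106 / 1.983×10^-8 = 2.801×10^6 Pa.

0.406 ksi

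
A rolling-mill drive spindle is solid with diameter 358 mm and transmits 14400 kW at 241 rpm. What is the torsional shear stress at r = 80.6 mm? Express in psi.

ω = 2π·241/60 = 25.24 rad/s, so T = P/ω = 14400×10³ / 25.24 = 570600 N·m.
J = πd⁴/32 = π(0.358)⁴/32 = 1.613×10^-3 m⁴.
Shear stress varies linearly with radius: τ = T·r/J = 570600 × 0.0806 / 1.613×10^-3 = 2.852×10^7 Pa.

4140 psi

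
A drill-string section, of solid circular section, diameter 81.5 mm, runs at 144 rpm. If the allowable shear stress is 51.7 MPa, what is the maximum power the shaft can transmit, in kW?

82.9 kW

J = πd⁴/32 = π(0.0815)⁴/32 = 4.331×10^-6 m⁴.
T_max = τ_allow·J/r = 5.17×10^7 × 4.331×10^-6 / 0.0408 = 5495 N·m.
ω = 2π·144/60 = 15.08 rad/s, so P_max = T_max·ω = 8.287×10^4 W.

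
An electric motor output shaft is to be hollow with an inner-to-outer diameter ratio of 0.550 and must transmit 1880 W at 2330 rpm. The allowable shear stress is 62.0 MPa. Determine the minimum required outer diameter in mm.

8.86 mm

ω = 2π·2330/60 = 244.0 rad/s, so T = P/ω = 1880 / 244.0 = 7.705 N·m.
For a hollow shaft with d_i/d_o = 0.550: τ_max = 16T/(π d_o³ (1−k⁴)), so d_o = [16T/(π τ_allow (1−k⁴))]^(1/3) = [16·7.705/(π·6.20×10^7·0.9085)]^(1/3) = 0.008865 m.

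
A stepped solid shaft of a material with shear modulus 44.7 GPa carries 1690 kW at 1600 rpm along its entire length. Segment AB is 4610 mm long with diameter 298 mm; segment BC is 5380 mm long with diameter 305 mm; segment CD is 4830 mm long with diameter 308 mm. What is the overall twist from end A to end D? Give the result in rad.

0.00401 rad

ω = 2π·1600/60 = 167.6 rad/s, so T = P/ω = 1690×10³ / 167.6 = 10090 N·m.
J_AB = π(0.298)⁴/32 = 7.74×10^-4 m⁴; J_BC = π(0.305)⁴/32 = 8.50×10^-4 m⁴; J_CD = π(0.308)⁴/32 = 8.83×10^-4 m⁴.
θ = (T/G)·Σ L_i/J_i = (10090/44.7×10⁹)·(4.61/7.74×10^-4 + 5.38/8.50×10^-4 + 4.83/8.83×10^-4) = 4.006×10^-3 rad.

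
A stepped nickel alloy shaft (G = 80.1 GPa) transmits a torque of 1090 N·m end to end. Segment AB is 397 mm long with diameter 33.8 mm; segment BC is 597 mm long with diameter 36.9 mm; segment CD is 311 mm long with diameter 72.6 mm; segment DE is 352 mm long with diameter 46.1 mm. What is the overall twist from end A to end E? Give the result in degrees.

J_AB = π(0.0338)⁴/32 = 1.28×10^-7 m⁴; J_BC = π(0.0369)⁴/32 = 1.82×10^-7 m⁴; J_CD = π(0.0726)⁴/32 = 2.73×10^-6 m⁴; J_DE = π(0.0461)⁴/32 = 4.43×10^-7 m⁴.
θ = (T/G)·Σ L_i/J_i = (1090/80.1×10⁹)·(0.397/1.28×10^-7 + 0.597/1.82×10^-7 + 0.311/2.73×10^-6 + 0.352/4.43×10^-7) = 0.09915 rad.

5.68°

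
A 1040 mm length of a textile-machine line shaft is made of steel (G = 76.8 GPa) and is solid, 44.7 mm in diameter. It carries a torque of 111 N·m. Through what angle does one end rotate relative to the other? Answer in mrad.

3.83 mrad

J = πd⁴/32 = π(0.0447)⁴/32 = 3.919×10^-7 m⁴.
θ = T·L/(G·J) = 111.0 × 1.04 / (76.8×10⁹ × 3.919×10^-7) = 3.835×10^-3 rad.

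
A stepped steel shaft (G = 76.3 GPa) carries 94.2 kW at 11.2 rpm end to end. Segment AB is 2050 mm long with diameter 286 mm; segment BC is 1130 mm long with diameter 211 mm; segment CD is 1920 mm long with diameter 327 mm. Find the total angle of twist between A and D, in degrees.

ω = 2π·11.2/60 = 1.173 rad/s, so T = P/ω = 94.2×10³ / 1.173 = 80320 N·m.
J_AB = π(0.286)⁴/32 = 6.57×10^-4 m⁴; J_BC = π(0.211)⁴/32 = 1.95×10^-4 m⁴; J_CD = π(0.327)⁴/32 = 1.12×10^-3 m⁴.
θ = (T/G)·Σ L_i/J_i = (80320/76.3×10⁹)·(2.05/6.57×10^-4 + 1.13/1.95×10^-4 + 1.92/1.12×10^-3) = 0.01120 rad.

0.642°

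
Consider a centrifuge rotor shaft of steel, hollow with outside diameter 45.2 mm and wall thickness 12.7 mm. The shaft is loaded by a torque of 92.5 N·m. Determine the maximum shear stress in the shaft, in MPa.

5.30 MPa

J = π(d_o⁴ − d_i⁴)/32 = π(0.0452⁴ − 0.0198⁴)/32 = 3.947×10^-7 m⁴.
τ_max = T·r/J = 92.50 × 0.0226 / 3.947×10^-7 = 5.297×10^6 Pa.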